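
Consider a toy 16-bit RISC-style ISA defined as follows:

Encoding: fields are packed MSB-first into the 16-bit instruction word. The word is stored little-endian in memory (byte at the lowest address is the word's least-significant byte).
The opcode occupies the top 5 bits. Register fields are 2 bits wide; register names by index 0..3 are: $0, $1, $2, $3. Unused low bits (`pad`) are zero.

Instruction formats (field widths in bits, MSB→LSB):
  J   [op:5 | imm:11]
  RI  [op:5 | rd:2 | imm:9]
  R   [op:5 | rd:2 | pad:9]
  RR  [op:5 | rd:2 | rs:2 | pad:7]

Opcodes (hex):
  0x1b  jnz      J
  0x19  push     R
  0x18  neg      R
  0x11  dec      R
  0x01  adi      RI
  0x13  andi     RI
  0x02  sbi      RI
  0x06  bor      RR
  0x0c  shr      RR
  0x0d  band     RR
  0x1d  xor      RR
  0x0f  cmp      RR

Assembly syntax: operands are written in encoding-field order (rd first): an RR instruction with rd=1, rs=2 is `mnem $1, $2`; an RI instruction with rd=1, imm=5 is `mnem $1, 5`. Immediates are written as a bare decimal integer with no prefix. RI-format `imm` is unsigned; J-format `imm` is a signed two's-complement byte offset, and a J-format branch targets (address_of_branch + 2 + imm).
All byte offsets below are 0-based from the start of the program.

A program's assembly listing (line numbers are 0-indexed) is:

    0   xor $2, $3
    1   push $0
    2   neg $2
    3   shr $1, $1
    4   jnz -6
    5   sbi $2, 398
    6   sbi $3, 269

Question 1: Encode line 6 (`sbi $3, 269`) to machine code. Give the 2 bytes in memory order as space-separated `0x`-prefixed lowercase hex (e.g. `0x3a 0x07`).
6. sbi fields op=0x2:5|rd=3:2|imm=269:9 → word 170dh → 0d 17

0x0d 0x17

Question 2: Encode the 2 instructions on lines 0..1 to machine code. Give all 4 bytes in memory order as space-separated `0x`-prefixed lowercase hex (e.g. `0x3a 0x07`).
line 0 (xor): pack op=0x1d:5|rd=2:2|rs=3:2|pad=0:7 = 0xed80; little→ 80 ed
line 1 (push): pack op=0x19:5|rd=0:2|pad=0:9 = 0xc800; little→ 00 c8

0x80 0xed 0x00 0xc8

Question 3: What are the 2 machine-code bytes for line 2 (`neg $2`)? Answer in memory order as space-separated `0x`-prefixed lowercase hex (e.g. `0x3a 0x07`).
0x00 0xc4

line 2 (neg): pack op=0x18:5|rd=2:2|pad=0:9 = 0xc400; little→ 00 c4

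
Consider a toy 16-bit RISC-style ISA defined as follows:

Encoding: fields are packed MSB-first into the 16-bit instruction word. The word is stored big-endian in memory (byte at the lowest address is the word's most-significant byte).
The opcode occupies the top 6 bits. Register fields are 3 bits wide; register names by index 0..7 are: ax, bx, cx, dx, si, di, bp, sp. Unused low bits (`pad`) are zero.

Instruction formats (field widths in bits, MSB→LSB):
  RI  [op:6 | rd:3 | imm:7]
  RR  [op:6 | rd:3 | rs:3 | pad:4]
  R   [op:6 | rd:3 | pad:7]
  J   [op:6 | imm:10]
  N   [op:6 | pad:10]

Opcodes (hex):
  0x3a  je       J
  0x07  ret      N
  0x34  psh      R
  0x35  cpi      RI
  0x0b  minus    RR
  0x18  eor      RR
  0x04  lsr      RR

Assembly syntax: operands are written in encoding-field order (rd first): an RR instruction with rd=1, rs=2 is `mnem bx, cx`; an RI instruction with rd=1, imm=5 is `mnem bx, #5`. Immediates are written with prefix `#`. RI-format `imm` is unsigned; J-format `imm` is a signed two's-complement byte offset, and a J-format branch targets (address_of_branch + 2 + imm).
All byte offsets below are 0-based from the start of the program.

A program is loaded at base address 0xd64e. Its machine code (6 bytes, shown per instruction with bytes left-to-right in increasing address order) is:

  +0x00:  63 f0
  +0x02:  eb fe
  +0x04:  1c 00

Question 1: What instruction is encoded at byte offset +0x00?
[00] 63 f0 → 0x63f0
  top 6b → 0x18 → eor [RR]
  rd@[9:7]=0x7 ⇒ sp
  rs@[6:4]=0x7 ⇒ sp

eor sp, sp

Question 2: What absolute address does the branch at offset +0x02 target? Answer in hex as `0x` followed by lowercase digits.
0xd650

[02] eb fe → 0xebfe
  top 6b → 0x3a → je [J]
  [9:0] imm=1022 (s10→-2) = #-2
  target = base 0xd64e + off 0x02 + 2 + imm -2 = 0xd650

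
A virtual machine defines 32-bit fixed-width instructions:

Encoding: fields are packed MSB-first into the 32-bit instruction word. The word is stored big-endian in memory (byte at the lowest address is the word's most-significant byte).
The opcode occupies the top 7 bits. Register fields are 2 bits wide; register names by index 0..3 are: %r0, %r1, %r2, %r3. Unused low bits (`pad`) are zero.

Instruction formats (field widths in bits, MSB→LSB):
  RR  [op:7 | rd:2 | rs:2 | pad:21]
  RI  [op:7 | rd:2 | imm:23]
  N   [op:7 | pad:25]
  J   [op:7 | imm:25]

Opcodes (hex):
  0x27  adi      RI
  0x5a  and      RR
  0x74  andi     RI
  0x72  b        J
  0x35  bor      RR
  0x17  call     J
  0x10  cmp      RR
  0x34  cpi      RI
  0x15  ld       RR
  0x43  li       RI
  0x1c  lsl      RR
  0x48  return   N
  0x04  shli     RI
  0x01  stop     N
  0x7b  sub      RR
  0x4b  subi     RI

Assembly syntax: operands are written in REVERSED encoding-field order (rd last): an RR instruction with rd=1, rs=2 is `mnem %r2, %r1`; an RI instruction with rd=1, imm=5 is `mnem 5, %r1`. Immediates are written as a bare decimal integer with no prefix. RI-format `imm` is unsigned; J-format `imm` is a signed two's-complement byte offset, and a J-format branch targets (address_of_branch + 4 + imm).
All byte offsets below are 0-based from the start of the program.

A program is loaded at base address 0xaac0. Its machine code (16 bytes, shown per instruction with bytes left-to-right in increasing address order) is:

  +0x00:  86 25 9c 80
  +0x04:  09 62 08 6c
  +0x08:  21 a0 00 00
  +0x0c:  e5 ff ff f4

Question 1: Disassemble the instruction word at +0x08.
off 0x08: read 21 a0 00 00 as big → 0x21a00000
  op=0x21a00000>>25=0x10 ⇒ cmp (RR)
  rd: (w>>23)&0x3=0x3 → %r3
  rs: (w>>21)&0x3=0x1 → %r1

cmp %r1, %r3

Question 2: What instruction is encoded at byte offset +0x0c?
b -12

[0c] e5 ff ff f4 → 0xe5fffff4
  top 7b → 0x72 → b [J]
  [24:0] imm=33554420 (s25→-12) = -12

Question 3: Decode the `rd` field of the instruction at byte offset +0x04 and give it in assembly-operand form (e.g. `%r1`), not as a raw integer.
%r2

[04] 09 62 08 6c → 0x0962086c
  top 7b → 0x4 → shli [RI]
  rd: (w>>23)&0x3=0x2 → %r2
  imm: (w>>0)&0x7fffff=0x62086c → 6424684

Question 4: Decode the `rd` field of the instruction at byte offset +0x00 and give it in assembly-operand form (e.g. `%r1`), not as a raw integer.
%r0

[00] 86 25 9c 80 → 0x86259c80
  top 7b → 0x43 → li [RI]
  rd@[24:23]=0x0 ⇒ %r0
  imm@[22:0]=0x259c80 ⇒ 2464896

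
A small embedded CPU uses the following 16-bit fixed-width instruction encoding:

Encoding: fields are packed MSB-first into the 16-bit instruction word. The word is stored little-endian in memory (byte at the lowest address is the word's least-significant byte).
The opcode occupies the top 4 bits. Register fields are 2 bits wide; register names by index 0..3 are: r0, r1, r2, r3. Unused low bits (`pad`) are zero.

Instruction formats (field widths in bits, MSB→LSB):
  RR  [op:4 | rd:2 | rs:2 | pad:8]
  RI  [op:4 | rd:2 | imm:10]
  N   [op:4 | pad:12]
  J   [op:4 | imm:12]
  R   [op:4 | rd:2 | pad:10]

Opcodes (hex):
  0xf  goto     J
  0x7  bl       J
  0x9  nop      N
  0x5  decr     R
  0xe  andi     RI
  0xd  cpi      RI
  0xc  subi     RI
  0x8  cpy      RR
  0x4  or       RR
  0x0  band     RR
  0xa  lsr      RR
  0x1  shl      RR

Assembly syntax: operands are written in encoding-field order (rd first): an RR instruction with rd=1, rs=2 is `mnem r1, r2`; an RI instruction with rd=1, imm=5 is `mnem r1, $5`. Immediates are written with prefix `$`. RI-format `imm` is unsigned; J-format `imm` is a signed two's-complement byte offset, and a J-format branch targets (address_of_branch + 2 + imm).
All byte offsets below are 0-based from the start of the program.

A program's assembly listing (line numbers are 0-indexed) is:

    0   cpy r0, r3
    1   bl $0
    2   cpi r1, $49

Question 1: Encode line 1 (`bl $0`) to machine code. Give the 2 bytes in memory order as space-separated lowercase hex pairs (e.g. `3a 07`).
L1: bl op=0x7:4|imm=0:12 ⇒ 0x7000 ⇒ little 00 70

00 70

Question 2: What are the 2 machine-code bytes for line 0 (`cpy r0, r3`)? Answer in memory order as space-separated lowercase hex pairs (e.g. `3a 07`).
00 83

L0: cpy op=0x8:4|rd=0:2|rs=3:2|pad=0:8 ⇒ 0x8300 ⇒ little 00 83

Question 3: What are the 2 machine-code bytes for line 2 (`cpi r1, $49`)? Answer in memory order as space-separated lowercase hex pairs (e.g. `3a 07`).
31 d4

L2: cpi op=0xd:4|rd=1:2|imm=49:10 ⇒ 0xd431 ⇒ little 31 d4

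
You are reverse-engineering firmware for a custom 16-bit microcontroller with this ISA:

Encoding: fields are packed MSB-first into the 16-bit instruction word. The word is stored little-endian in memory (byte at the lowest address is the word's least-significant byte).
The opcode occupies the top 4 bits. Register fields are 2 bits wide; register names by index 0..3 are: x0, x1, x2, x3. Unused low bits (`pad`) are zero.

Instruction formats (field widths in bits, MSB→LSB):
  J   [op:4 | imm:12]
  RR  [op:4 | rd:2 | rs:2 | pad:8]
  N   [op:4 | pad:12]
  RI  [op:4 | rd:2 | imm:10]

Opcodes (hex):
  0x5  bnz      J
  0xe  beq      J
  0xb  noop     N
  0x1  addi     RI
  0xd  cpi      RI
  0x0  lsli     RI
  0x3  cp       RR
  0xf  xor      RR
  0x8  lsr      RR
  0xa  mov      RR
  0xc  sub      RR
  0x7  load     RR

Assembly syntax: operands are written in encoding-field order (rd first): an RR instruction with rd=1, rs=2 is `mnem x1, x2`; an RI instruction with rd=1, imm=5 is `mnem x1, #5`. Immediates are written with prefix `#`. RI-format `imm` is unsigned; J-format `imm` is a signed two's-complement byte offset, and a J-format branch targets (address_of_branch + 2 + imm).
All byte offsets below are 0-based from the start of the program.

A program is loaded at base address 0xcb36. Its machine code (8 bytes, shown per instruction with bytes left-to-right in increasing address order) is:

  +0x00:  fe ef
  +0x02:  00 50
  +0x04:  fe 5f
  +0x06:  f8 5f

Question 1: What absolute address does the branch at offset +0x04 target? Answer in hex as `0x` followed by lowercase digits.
0xcb3a

[04] fe 5f → 0x5ffe
  op=0x5ffe>>12=0x5 ⇒ bnz (J)
  imm: (w>>0)&0xfff=0xffe (s12→-2) → #-2
  target = base 0xcb36 + off 0x04 + 2 + imm -2 = 0xcb3a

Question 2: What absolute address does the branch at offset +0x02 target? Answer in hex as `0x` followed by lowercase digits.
+0x02: 00 50 ⇒ word 0x5000 (little)
  top 4b → 0x5 → bnz [J]
  [11:0] imm=0 = #0
  target = base 0xcb36 + off 0x02 + 2 + imm 0 = 0xcb3a

0xcb3a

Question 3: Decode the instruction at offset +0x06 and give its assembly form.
+0x06: f8 5f ⇒ word 0x5ff8 (little)
  opcode bits[15:12]=0x5: bnz/J
  [11:0] imm=4088 (s12→-8) = #-8

bnz #-8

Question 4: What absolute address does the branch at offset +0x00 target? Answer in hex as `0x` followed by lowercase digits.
+0x00: fe ef ⇒ word 0xeffe (little)
  top 4b → 0xe → beq [J]
  imm@[11:0]=0xffe (s12→-2) ⇒ #-2
  target = base 0xcb36 + off 0x00 + 2 + imm -2 = 0xcb36

0xcb36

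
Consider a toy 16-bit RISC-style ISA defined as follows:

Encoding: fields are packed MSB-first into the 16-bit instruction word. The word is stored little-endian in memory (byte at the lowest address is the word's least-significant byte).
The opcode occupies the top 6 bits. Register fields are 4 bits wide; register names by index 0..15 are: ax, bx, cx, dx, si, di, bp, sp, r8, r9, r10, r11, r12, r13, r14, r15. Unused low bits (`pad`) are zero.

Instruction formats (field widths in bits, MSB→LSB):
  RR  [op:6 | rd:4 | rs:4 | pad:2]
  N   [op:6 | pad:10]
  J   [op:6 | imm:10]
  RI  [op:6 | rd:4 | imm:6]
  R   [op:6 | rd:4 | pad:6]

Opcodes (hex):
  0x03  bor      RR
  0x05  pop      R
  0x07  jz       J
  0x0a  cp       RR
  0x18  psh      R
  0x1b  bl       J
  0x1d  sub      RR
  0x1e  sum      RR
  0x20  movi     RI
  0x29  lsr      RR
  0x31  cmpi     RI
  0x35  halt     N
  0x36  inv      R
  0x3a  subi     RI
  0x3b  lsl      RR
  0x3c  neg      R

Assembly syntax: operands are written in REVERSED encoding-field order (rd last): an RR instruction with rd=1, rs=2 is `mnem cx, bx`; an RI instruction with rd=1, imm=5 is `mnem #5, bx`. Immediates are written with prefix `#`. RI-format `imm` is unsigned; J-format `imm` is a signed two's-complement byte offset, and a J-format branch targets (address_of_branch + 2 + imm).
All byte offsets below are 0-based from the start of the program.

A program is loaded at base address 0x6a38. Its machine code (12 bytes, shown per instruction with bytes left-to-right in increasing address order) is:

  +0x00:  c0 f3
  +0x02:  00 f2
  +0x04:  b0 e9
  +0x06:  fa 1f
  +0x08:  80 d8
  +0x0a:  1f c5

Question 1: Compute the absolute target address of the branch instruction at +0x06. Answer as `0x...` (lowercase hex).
[06] fa 1f → 0x1ffa
  opcode bits[15:10]=0x7: jz/J
  imm: (w>>0)&0x3ff=0x3fa (s10→-6) → #-6
  target = base 0x6a38 + off 0x06 + 2 + imm -6 = 0x6a3a

0x6a3a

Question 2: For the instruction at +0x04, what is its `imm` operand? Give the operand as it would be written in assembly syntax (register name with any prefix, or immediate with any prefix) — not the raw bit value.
@+04  little-endian(b0 e9) = 0xe9b0
  top 6b → 0x3a → subi [RI]
  [9:6] rd=6 = bp
  [5:0] imm=48 = #48

#48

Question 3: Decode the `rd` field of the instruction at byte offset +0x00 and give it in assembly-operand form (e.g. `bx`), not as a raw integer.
[00] c0 f3 → 0xf3c0
  op=0xf3c0>>10=0x3c ⇒ neg (R)
  [9:6] rd=15 = r15

r15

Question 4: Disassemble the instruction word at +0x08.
inv cx

@+08  little-endian(80 d8) = 0xd880
  top 6b → 0x36 → inv [R]
  rd@[9:6]=0x2 ⇒ cx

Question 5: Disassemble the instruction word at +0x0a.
cmpi #31, si

[0a] 1f c5 → 0xc51f
  top 6b → 0x31 → cmpi [RI]
  rd: (w>>6)&0xf=0x4 → si
  imm: (w>>0)&0x3f=0x1f → #31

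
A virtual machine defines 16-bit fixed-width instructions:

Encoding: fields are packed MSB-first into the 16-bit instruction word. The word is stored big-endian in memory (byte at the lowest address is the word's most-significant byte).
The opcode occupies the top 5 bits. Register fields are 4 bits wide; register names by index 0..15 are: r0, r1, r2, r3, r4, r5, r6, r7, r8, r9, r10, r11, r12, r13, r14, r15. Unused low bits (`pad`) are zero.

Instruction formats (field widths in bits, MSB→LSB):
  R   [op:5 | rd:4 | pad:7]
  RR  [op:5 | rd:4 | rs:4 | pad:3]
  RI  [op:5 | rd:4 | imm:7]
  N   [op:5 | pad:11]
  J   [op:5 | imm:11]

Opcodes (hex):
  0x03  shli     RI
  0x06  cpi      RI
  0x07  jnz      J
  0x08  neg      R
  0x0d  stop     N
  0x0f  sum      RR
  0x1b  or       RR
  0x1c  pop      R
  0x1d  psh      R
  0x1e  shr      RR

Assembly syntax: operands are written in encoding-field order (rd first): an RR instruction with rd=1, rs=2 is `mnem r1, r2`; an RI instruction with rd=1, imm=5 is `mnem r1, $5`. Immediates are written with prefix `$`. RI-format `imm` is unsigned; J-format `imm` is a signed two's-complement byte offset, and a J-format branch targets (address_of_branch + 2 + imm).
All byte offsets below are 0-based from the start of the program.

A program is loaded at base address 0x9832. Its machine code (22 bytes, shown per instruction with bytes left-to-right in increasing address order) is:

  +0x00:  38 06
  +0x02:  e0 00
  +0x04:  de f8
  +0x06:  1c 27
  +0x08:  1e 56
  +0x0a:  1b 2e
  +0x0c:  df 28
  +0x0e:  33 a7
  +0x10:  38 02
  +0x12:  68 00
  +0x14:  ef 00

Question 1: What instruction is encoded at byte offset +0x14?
@+14  big-endian(ef 00) = 0xef00
  opcode bits[15:11]=0x1d: psh/R
  [10:7] rd=14 = r14

psh r14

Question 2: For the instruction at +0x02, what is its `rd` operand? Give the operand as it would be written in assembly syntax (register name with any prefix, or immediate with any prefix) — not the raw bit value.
r0

[02] e0 00 → 0xe000
  top 5b → 0x1c → pop [R]
  rd@[10:7]=0x0 ⇒ r0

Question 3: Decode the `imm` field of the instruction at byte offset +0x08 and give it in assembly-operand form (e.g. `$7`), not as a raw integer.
@+08  big-endian(1e 56) = 0x1e56
  top 5b → 0x3 → shli [RI]
  rd: (w>>7)&0xf=0xc → r12
  imm: (w>>0)&0x7f=0x56 → $86

$86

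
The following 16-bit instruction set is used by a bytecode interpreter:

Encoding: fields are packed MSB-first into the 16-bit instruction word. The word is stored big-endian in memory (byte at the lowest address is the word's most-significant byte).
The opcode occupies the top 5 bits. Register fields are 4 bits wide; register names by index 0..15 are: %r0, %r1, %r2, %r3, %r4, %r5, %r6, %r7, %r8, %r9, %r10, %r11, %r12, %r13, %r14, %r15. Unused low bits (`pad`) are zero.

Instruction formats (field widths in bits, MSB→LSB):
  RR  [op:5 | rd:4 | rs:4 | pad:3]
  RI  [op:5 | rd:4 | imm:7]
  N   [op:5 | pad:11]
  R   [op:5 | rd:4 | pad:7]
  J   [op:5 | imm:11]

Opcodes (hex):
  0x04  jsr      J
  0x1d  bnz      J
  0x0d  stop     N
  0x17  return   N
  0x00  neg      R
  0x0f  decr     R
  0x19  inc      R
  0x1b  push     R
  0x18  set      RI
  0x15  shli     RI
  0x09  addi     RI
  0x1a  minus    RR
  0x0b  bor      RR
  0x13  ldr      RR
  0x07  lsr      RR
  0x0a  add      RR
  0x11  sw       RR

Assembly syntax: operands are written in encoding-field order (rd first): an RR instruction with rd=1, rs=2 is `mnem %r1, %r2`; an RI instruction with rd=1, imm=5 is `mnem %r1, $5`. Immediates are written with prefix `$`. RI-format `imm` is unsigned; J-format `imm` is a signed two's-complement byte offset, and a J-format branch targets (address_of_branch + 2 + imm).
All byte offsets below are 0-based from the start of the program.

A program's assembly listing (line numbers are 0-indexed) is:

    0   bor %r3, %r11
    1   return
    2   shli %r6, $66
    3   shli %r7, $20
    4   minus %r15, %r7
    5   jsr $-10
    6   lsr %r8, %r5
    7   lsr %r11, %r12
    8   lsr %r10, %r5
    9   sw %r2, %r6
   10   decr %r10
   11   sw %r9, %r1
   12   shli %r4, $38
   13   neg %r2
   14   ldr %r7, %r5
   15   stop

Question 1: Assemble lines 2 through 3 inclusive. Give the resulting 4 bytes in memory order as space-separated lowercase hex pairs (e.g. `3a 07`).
2. shli fields op=0x15:5|rd=6:4|imm=66:7 → word ab42h → ab 42
3. shli fields op=0x15:5|rd=7:4|imm=20:7 → word ab94h → ab 94

ab 42 ab 94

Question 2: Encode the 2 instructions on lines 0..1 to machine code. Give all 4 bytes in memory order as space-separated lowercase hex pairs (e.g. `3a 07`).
59 d8 b8 00

line 0 (bor): pack op=0xb:5|rd=3:4|rs=11:4|pad=0:3 = 0x59d8; big→ 59 d8
line 1 (return): pack op=0x17:5|pad=0:11 = 0xb800; big→ b8 00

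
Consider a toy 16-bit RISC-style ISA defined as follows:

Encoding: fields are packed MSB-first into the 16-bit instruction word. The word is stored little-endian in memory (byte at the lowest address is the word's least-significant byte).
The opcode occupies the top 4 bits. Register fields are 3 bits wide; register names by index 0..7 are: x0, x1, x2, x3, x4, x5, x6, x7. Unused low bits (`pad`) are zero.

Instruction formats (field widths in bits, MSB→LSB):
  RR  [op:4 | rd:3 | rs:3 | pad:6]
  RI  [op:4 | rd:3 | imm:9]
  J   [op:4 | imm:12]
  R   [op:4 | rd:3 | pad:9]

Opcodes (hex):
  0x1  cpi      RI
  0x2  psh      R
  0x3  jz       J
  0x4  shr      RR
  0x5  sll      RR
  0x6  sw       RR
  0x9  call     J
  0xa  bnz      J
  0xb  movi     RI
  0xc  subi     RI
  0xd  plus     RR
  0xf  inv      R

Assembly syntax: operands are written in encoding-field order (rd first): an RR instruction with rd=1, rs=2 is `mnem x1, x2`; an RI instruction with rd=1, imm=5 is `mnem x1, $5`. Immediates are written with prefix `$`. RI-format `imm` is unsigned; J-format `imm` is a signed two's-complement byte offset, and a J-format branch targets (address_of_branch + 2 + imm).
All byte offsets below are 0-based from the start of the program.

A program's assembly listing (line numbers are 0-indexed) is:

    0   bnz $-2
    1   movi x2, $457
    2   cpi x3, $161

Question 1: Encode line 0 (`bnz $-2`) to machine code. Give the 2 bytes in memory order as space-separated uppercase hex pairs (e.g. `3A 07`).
L0: bnz op=0xa:4|imm=-2:12 ⇒ 0xaffe ⇒ little fe af

FE AF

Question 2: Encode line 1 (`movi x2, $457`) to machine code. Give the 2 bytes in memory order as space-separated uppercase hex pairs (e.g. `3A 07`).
1. movi fields op=0xb:4|rd=2:3|imm=457:9 → word b5c9h → c9 b5

C9 B5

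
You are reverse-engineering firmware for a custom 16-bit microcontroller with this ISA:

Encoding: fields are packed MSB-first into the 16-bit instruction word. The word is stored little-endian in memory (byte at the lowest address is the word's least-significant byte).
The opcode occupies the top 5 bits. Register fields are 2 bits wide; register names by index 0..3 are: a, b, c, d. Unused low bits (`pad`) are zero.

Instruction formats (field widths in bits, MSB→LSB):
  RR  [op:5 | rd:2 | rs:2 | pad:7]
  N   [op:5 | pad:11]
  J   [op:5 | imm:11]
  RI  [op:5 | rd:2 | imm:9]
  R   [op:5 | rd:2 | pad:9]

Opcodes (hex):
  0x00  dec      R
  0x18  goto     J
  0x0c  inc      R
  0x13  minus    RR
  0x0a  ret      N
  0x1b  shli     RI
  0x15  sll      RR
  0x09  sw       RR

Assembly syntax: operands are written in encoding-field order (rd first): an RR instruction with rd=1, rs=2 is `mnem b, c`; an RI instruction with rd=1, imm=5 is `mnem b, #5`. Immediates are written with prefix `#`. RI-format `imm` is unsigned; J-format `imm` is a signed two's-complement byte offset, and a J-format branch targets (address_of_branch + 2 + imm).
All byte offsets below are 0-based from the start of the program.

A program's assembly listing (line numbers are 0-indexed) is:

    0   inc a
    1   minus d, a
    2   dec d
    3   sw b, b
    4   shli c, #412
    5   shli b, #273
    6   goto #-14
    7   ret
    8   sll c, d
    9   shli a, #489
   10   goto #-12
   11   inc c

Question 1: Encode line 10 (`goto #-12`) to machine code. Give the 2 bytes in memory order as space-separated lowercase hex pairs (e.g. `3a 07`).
f4 c7

line 10 (goto): pack op=0x18:5|imm=-12:11 = 0xc7f4; little→ f4 c7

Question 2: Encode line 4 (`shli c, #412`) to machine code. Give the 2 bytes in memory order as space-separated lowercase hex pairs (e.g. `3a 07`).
9c dd

4. shli fields op=0x1b:5|rd=2:2|imm=412:9 → word dd9ch → 9c dd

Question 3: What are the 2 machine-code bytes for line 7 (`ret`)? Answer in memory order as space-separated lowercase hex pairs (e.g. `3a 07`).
00 50

line 7 (ret): pack op=0xa:5|pad=0:11 = 0x5000; little→ 00 50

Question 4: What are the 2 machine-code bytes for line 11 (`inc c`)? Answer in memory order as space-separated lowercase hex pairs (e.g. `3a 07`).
11. inc fields op=0xc:5|rd=2:2|pad=0:9 → word 6400h → 00 64

00 64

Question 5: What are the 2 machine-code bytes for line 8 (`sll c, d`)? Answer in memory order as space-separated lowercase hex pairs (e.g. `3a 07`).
80 ad

L8: sll op=0x15:5|rd=2:2|rs=3:2|pad=0:7 ⇒ 0xad80 ⇒ little 80 ad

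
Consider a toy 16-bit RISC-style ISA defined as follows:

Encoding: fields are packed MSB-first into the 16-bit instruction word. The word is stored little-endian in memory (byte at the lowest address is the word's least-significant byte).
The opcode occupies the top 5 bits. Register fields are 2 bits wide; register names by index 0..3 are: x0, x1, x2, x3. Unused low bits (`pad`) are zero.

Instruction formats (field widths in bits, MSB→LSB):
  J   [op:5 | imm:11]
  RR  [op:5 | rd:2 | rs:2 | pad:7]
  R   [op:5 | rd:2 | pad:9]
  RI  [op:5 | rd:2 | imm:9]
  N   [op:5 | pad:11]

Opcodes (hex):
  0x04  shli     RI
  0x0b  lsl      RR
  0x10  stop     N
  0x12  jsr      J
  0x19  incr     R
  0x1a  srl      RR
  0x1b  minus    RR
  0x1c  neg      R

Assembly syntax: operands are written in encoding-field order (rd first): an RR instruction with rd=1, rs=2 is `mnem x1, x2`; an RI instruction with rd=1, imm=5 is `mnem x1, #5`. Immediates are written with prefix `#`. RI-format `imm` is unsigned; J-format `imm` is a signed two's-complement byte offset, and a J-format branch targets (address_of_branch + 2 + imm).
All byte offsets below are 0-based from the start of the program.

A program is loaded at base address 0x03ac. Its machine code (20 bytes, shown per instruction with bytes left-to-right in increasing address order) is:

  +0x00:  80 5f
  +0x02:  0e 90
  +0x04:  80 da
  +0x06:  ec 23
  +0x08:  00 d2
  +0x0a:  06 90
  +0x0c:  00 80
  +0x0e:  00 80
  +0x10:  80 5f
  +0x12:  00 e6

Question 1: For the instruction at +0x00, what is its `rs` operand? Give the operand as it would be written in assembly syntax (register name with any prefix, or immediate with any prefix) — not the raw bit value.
off 0x00: read 80 5f as little → 0x5f80
  op=0x5f80>>11=0xb ⇒ lsl (RR)
  [10:9] rd=3 = x3
  [8:7] rs=3 = x3

x3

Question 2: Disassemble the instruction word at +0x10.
lsl x3, x3

+0x10: 80 5f ⇒ word 0x5f80 (little)
  opcode bits[15:11]=0xb: lsl/RR
  rd@[10:9]=0x3 ⇒ x3
  rs@[8:7]=0x3 ⇒ x3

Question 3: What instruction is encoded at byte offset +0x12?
neg x3

@+12  little-endian(00 e6) = 0xe600
  top 5b → 0x1c → neg [R]
  rd@[10:9]=0x3 ⇒ x3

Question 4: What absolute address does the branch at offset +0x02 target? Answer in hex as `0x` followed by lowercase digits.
0x03be

off 0x02: read 0e 90 as little → 0x900e
  opcode bits[15:11]=0x12: jsr/J
  [10:0] imm=14 = #14
  target = base 0x03ac + off 0x02 + 2 + imm 14 = 0x03be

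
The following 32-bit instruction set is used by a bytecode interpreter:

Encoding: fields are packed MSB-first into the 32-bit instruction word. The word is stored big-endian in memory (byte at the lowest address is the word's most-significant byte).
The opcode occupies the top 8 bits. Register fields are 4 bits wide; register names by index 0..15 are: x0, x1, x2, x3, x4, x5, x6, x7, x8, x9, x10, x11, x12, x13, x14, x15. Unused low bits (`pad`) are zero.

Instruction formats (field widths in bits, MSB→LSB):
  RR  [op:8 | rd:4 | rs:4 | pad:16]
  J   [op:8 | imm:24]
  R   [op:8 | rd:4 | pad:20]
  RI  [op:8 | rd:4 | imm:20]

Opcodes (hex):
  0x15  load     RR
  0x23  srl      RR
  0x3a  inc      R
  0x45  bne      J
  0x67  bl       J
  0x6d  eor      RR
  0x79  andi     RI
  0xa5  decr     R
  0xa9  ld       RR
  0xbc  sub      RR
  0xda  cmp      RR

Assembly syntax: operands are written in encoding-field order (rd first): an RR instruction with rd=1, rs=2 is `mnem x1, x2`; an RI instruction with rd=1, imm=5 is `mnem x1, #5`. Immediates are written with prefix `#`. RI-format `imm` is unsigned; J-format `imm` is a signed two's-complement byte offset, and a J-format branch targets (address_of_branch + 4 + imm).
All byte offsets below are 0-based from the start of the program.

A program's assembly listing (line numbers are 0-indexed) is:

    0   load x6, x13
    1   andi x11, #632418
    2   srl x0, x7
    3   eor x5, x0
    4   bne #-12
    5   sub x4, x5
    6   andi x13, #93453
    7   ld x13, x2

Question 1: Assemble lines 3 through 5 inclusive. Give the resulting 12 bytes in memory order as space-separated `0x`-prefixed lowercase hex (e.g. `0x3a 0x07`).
0x6d 0x50 0x00 0x00 0x45 0xff 0xff 0xf4 0xbc 0x45 0x00 0x00

line 3 (eor): pack op=0x6d:8|rd=5:4|rs=0:4|pad=0:16 = 0x6d500000; big→ 6d 50 00 00
line 4 (bne): pack op=0x45:8|imm=-12:24 = 0x45fffff4; big→ 45 ff ff f4
line 5 (sub): pack op=0xbc:8|rd=4:4|rs=5:4|pad=0:16 = 0xbc450000; big→ bc 45 00 00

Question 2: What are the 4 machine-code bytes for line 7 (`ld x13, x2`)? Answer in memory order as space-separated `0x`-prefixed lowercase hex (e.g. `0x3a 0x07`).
0xa9 0xd2 0x00 0x00

line 7 (ld): pack op=0xa9:8|rd=13:4|rs=2:4|pad=0:16 = 0xa9d20000; big→ a9 d2 00 00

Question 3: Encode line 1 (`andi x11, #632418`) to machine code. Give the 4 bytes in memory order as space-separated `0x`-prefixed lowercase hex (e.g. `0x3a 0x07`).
0x79 0xb9 0xa6 0x62

line 1 (andi): pack op=0x79:8|rd=11:4|imm=632418:20 = 0x79b9a662; big→ 79 b9 a6 62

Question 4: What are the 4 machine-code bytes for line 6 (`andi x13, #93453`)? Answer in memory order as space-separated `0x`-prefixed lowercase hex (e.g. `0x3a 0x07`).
0x79 0xd1 0x6d 0x0d

6. andi fields op=0x79:8|rd=13:4|imm=93453:20 → word 79d16d0dh → 79 d1 6d 0d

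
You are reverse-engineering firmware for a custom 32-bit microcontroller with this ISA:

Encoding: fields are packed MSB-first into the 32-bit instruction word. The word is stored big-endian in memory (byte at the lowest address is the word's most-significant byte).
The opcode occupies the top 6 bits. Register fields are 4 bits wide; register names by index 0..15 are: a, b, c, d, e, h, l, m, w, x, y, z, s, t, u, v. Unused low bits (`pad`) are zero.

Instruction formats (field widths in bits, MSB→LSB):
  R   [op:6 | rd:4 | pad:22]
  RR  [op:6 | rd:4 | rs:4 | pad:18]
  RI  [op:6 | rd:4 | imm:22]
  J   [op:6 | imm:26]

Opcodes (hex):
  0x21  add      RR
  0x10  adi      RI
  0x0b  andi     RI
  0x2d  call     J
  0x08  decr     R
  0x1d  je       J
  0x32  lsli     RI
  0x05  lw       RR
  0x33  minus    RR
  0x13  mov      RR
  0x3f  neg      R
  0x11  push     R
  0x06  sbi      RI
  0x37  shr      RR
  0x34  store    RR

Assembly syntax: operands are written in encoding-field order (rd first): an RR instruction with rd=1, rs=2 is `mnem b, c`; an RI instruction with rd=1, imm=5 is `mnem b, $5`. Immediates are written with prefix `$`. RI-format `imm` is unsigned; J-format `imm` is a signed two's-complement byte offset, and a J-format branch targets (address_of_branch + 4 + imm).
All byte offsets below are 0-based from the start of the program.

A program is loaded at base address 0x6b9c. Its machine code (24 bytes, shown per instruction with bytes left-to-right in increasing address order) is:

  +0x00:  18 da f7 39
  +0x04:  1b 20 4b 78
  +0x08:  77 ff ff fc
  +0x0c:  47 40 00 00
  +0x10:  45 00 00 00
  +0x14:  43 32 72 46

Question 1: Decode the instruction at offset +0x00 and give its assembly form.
[00] 18 da f7 39 → 0x18daf739
  op=0x18daf739>>26=0x6 ⇒ sbi (RI)
  rd: (w>>22)&0xf=0x3 → d
  imm: (w>>0)&0x3fffff=0x1af739 → $1767225

sbi d, $1767225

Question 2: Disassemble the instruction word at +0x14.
off 0x14: read 43 32 72 46 as big → 0x43327246
  op=0x43327246>>26=0x10 ⇒ adi (RI)
  rd: (w>>22)&0xf=0xc → s
  imm: (w>>0)&0x3fffff=0x327246 → $3306054

adi s, $3306054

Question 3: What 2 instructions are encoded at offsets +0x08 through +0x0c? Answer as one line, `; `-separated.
@+08  big-endian(77 ff ff fc) = 0x77fffffc
  top 6b → 0x1d → je [J]
  imm: (w>>0)&0x3ffffff=0x3fffffc (s26→-4) → $-4
@+0c  big-endian(47 40 00 00) = 0x47400000
  top 6b → 0x11 → push [R]
  rd: (w>>22)&0xf=0xd → t

je $-4; push t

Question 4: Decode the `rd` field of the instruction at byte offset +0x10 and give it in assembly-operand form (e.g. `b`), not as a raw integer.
+0x10: 45 00 00 00 ⇒ word 0x45000000 (big)
  op=0x45000000>>26=0x11 ⇒ push (R)
  [25:22] rd=4 = e

e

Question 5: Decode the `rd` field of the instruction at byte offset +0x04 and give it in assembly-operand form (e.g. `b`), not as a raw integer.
@+04  big-endian(1b 20 4b 78) = 0x1b204b78
  top 6b → 0x6 → sbi [RI]
  rd: (w>>22)&0xf=0xc → s
  imm: (w>>0)&0x3fffff=0x204b78 → $2116472

s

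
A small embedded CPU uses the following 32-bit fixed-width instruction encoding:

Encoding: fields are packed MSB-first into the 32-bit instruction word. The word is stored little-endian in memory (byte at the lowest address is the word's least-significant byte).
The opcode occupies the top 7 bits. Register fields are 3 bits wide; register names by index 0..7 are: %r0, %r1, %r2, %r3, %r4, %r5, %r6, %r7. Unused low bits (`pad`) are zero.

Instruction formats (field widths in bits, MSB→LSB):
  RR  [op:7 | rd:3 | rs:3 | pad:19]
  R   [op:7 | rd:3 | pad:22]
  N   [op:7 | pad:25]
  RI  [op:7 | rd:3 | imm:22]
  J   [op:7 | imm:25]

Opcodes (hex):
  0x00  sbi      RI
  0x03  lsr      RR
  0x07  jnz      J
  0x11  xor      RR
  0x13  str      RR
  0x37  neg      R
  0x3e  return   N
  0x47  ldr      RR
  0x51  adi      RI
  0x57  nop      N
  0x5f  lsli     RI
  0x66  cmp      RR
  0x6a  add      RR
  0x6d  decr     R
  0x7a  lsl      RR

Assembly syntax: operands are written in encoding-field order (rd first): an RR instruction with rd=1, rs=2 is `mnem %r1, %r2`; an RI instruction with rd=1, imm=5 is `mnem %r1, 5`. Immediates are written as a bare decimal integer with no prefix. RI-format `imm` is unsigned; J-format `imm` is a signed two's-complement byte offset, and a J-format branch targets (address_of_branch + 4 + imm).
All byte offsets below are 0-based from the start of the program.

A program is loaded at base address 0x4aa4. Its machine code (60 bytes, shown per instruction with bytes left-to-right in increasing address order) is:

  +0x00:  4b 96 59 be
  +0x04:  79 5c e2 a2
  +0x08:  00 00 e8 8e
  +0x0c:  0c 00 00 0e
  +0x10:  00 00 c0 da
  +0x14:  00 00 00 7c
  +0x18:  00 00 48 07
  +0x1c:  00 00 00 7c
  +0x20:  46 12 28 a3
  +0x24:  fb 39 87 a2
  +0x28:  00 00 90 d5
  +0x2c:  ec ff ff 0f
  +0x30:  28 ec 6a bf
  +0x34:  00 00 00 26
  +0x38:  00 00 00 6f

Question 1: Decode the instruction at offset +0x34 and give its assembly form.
str %r0, %r0

@+34  little-endian(00 00 00 26) = 0x26000000
  op=0x26000000>>25=0x13 ⇒ str (RR)
  rd@[24:22]=0x0 ⇒ %r0
  rs@[21:19]=0x0 ⇒ %r0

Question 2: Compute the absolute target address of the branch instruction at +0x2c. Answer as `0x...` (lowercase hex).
off 0x2c: read ec ff ff 0f as little → 0x0fffffec
  op=0x0fffffec>>25=0x7 ⇒ jnz (J)
  [24:0] imm=33554412 (s25→-20) = -20
  target = base 0x4aa4 + off 0x2c + 4 + imm -20 = 0x4ac0

0x4ac0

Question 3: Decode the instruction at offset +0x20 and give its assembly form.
[20] 46 12 28 a3 → 0xa3281246
  opcode bits[31:25]=0x51: adi/RI
  rd@[24:22]=0x4 ⇒ %r4
  imm@[21:0]=0x281246 ⇒ 2626118

adi %r4, 2626118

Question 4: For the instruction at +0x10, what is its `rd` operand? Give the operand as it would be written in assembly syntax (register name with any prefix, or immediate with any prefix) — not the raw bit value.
%r3

@+10  little-endian(00 00 c0 da) = 0xdac00000
  op=0xdac00000>>25=0x6d ⇒ decr (R)
  rd: (w>>22)&0x7=0x3 → %r3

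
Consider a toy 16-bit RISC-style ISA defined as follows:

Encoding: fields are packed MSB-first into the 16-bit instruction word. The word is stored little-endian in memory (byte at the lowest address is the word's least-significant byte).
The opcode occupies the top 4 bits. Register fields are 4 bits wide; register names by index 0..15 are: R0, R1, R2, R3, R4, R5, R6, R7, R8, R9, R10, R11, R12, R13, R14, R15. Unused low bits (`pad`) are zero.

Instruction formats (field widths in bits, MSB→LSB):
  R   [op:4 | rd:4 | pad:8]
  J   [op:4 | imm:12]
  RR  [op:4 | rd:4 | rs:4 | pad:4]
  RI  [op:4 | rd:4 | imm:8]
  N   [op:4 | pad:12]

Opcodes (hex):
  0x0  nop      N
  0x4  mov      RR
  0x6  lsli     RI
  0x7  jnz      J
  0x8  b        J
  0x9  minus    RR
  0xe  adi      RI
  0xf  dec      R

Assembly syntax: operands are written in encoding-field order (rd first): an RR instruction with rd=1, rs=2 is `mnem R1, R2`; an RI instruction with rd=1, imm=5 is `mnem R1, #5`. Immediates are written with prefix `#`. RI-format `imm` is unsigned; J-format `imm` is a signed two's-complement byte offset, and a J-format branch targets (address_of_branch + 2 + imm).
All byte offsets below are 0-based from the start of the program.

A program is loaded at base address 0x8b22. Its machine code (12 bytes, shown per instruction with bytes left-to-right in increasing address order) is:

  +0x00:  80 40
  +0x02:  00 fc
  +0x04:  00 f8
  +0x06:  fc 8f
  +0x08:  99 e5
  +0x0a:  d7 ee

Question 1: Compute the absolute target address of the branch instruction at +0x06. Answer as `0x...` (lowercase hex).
0x8b26

@+06  little-endian(fc 8f) = 0x8ffc
  top 4b → 0x8 → b [J]
  imm: (w>>0)&0xfff=0xffc (s12→-4) → #-4
  target = base 0x8b22 + off 0x06 + 2 + imm -4 = 0x8b26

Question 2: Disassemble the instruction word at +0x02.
[02] 00 fc → 0xfc00
  op=0xfc00>>12=0xf ⇒ dec (R)
  [11:8] rd=12 = R12

dec R12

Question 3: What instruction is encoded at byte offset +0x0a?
adi R14, #215

+0x0a: d7 ee ⇒ word 0xeed7 (little)
  top 4b → 0xe → adi [RI]
  rd@[11:8]=0xe ⇒ R14
  imm@[7:0]=0xd7 ⇒ #215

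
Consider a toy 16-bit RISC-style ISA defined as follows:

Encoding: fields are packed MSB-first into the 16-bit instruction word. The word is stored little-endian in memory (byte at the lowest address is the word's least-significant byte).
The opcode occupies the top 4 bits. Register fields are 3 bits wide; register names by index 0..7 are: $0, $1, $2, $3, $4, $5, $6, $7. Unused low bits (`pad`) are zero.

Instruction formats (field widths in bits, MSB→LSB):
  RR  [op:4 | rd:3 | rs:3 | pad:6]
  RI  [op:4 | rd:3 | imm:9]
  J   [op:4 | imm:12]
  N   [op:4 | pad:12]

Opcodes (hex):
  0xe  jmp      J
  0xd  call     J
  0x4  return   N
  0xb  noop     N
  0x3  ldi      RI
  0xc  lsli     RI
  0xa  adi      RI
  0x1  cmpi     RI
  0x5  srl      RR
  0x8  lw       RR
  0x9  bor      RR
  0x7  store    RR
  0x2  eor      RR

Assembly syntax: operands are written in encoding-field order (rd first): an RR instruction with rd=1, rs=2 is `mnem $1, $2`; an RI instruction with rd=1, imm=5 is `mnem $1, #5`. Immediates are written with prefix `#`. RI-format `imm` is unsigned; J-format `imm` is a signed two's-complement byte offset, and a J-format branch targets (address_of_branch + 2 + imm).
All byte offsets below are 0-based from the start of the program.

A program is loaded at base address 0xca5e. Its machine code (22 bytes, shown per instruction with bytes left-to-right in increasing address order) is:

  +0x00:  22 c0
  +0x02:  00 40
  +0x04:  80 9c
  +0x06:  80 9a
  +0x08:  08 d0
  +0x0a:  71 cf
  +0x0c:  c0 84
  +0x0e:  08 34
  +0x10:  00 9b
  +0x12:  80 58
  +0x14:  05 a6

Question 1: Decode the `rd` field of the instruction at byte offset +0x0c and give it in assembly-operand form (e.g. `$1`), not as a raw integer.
$2

off 0x0c: read c0 84 as little → 0x84c0
  opcode bits[15:12]=0x8: lw/RR
  rd: (w>>9)&0x7=0x2 → $2
  rs: (w>>6)&0x7=0x3 → $3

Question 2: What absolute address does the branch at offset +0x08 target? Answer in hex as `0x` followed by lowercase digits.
@+08  little-endian(08 d0) = 0xd008
  opcode bits[15:12]=0xd: call/J
  imm: (w>>0)&0xfff=0x8 → #8
  target = base 0xca5e + off 0x08 + 2 + imm 8 = 0xca70

0xca70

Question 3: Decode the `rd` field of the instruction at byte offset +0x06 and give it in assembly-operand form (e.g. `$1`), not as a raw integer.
+0x06: 80 9a ⇒ word 0x9a80 (little)
  opcode bits[15:12]=0x9: bor/RR
  [11:9] rd=5 = $5
  [8:6] rs=2 = $2

$5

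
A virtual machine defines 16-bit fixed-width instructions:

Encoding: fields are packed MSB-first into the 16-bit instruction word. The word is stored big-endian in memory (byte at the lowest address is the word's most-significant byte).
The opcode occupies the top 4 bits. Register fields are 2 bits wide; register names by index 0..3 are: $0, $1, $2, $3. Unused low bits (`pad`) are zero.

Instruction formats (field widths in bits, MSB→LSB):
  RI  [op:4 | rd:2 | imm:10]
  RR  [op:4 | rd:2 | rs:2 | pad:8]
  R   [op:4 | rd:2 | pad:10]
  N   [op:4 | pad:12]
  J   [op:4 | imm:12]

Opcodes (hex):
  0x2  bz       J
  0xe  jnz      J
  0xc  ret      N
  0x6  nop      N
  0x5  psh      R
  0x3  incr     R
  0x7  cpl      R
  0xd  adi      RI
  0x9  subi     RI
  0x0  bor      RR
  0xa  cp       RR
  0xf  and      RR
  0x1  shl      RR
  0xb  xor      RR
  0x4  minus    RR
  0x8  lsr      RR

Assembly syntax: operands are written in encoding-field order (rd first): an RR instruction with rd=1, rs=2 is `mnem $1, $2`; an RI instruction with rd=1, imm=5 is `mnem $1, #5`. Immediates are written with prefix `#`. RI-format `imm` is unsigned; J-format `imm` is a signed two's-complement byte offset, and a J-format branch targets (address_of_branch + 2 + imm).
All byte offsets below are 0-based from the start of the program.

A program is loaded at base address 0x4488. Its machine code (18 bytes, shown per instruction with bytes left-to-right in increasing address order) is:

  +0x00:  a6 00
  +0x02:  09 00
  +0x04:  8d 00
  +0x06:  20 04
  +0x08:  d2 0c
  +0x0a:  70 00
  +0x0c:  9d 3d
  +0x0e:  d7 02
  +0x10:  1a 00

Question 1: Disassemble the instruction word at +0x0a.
+0x0a: 70 00 ⇒ word 0x7000 (big)
  opcode bits[15:12]=0x7: cpl/R
  [11:10] rd=0 = $0

cpl $0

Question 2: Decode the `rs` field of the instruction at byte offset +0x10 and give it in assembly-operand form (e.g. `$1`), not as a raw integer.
$2

[10] 1a 00 → 0x1a00
  op=0x1a00>>12=0x1 ⇒ shl (RR)
  rd@[11:10]=0x2 ⇒ $2
  rs@[9:8]=0x2 ⇒ $2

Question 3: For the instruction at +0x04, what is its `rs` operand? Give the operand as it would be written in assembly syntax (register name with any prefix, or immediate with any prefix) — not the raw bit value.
+0x04: 8d 00 ⇒ word 0x8d00 (big)
  opcode bits[15:12]=0x8: lsr/RR
  [11:10] rd=3 = $3
  [9:8] rs=1 = $1

$1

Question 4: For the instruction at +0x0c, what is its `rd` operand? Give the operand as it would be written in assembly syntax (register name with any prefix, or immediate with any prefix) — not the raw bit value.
$3

+0x0c: 9d 3d ⇒ word 0x9d3d (big)
  opcode bits[15:12]=0x9: subi/RI
  rd: (w>>10)&0x3=0x3 → $3
  imm: (w>>0)&0x3ff=0x13d → #317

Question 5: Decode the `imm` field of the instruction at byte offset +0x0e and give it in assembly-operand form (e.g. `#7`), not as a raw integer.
#770

+0x0e: d7 02 ⇒ word 0xd702 (big)
  top 4b → 0xd → adi [RI]
  rd: (w>>10)&0x3=0x1 → $1
  imm: (w>>0)&0x3ff=0x302 → #770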